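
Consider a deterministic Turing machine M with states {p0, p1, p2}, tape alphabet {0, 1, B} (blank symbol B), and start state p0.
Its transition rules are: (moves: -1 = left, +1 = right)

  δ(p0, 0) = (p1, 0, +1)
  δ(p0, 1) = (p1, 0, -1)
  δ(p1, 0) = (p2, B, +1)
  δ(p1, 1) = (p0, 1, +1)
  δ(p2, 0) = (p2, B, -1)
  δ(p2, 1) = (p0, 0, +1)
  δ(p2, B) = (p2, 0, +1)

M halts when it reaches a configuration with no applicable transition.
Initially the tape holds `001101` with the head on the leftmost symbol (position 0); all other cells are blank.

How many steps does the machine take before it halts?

p0 | [0]01101B   read 0 → write 0, move +1, go to p1
p1 | 0[0]1101B   read 0 → write B, move +1, go to p2
p2 | 0B[1]101B   read 1 → write 0, move +1, go to p0
p0 | 0B0[1]01B   read 1 → write 0, move -1, go to p1
p1 | 0B[0]001B   read 0 → write B, move +1, go to p2
p2 | 0BB[0]01B   read 0 → write B, move -1, go to p2
p2 | 0B[B]B01B   read B → write 0, move +1, go to p2
p2 | 0B0[B]01B   read B → write 0, move +1, go to p2
p2 | 0B00[0]1B   read 0 → write B, move -1, go to p2
p2 | 0B0[0]B1B   read 0 → write B, move -1, go to p2
p2 | 0B[0]BB1B   read 0 → write B, move -1, go to p2
p2 | 0[B]BBB1B   read B → write 0, move +1, go to p2
p2 | 00[B]BB1B   read B → write 0, move +1, go to p2
p2 | 000[B]B1B   read B → write 0, move +1, go to p2
p2 | 0000[B]1B   read B → write 0, move +1, go to p2
p2 | 00000[1]B   read 1 → write 0, move +1, go to p0
p0 | 000000[B]
M halts after 16 transitions.

16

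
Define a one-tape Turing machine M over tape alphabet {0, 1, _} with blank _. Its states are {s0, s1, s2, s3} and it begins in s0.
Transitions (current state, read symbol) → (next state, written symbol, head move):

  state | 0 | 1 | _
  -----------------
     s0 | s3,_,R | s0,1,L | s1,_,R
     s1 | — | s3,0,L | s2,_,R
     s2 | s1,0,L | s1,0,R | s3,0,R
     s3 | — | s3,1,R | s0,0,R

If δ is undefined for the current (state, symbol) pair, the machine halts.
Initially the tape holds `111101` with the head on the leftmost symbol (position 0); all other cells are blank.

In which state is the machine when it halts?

s3

state=s0 head=0 tape=_[1]11101   (s0,1)→(s0,1,L)
state=s0 head=-1 tape=[_]111101   (s0,_)→(s1,_,R)
state=s1 head=0 tape=_[1]11101   (s1,1)→(s3,0,L)
state=s3 head=-1 tape=[_]011101   (s3,_)→(s0,0,R)
state=s0 head=0 tape=0[0]11101   (s0,0)→(s3,_,R)
state=s3 head=1 tape=0_[1]1101   (s3,1)→(s3,1,R)
state=s3 head=2 tape=0_1[1]101   (s3,1)→(s3,1,R)
state=s3 head=3 tape=0_11[1]01   (s3,1)→(s3,1,R)
state=s3 head=4 tape=0_111[0]1
No transition is defined for (s3, 0); M halts in state s3.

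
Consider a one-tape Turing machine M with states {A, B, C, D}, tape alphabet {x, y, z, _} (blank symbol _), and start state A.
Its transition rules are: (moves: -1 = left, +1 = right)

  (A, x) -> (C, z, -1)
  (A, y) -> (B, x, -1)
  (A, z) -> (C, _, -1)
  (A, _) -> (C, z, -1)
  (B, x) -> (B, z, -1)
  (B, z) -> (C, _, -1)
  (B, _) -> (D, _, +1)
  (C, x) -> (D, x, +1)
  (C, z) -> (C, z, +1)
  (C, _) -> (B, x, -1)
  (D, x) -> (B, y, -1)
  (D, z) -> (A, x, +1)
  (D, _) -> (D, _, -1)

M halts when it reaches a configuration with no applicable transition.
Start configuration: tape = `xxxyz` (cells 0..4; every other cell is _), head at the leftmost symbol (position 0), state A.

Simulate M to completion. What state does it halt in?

state=A head=0 tape=__[x]xxyz   (A,x)→(C,z,-1)
state=C head=-1 tape=_[_]zxxyz   (C,_)→(B,x,-1)
state=B head=-2 tape=[_]xzxxyz   (B,_)→(D,_,+1)
state=D head=-1 tape=_[x]zxxyz   (D,x)→(B,y,-1)
state=B head=-2 tape=[_]yzxxyz   (B,_)→(D,_,+1)
state=D head=-1 tape=_[y]zxxyz
No transition is defined for (D, y); M halts in state D.

D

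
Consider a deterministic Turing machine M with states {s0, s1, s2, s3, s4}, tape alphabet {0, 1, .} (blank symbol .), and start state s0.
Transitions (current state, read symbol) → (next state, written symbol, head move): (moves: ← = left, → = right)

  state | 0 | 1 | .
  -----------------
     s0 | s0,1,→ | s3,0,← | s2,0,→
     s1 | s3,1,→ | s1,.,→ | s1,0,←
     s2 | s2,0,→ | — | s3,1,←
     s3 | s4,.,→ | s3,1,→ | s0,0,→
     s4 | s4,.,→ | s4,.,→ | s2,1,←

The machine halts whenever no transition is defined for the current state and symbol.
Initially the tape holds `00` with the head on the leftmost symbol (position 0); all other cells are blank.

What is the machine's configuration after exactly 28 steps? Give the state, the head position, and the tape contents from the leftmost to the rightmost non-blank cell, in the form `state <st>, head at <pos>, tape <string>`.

state=s0 head=0 tape=[0]0......   (s0,0)→(s0,1,→)
state=s0 head=1 tape=1[0]......   (s0,0)→(s0,1,→)
state=s0 head=2 tape=11[.].....   (s0,.)→(s2,0,→)
state=s2 head=3 tape=110[.]....   (s2,.)→(s3,1,←)
state=s3 head=2 tape=11[0]1....   (s3,0)→(s4,.,→)
state=s4 head=3 tape=11.[1]....   (s4,1)→(s4,.,→)
state=s4 head=4 tape=11..[.]...   (s4,.)→(s2,1,←)
state=s2 head=3 tape=11.[.]1...   (s2,.)→(s3,1,←)
state=s3 head=2 tape=11[.]11...   (s3,.)→(s0,0,→)
state=s0 head=3 tape=110[1]1...   (s0,1)→(s3,0,←)
state=s3 head=2 tape=11[0]01...   (s3,0)→(s4,.,→)
state=s4 head=3 tape=11.[0]1...   (s4,0)→(s4,.,→)
state=s4 head=4 tape=11..[1]...   (s4,1)→(s4,.,→)
state=s4 head=5 tape=11...[.]..   (s4,.)→(s2,1,←)
state=s2 head=4 tape=11..[.]1..   (s2,.)→(s3,1,←)
state=s3 head=3 tape=11.[.]11..   (s3,.)→(s0,0,→)
state=s0 head=4 tape=11.0[1]1..   (s0,1)→(s3,0,←)
state=s3 head=3 tape=11.[0]01..   (s3,0)→(s4,.,→)
state=s4 head=4 tape=11..[0]1..   (s4,0)→(s4,.,→)
state=s4 head=5 tape=11...[1]..   (s4,1)→(s4,.,→)
state=s4 head=6 tape=11....[.].   (s4,.)→(s2,1,←)
state=s2 head=5 tape=11...[.]1.   (s2,.)→(s3,1,←)
state=s3 head=4 tape=11..[.]11.   (s3,.)→(s0,0,→)
state=s0 head=5 tape=11..0[1]1.   (s0,1)→(s3,0,←)
state=s3 head=4 tape=11..[0]01.   (s3,0)→(s4,.,→)
state=s4 head=5 tape=11...[0]1.   (s4,0)→(s4,.,→)
state=s4 head=6 tape=11....[1].   (s4,1)→(s4,.,→)
state=s4 head=7 tape=11.....[.]   (s4,.)→(s2,1,←)
state=s2 head=6 tape=11....[.]1
After 28 steps: state s2, head at 6, tape 11.....1.

state s2, head at 6, tape 11.....1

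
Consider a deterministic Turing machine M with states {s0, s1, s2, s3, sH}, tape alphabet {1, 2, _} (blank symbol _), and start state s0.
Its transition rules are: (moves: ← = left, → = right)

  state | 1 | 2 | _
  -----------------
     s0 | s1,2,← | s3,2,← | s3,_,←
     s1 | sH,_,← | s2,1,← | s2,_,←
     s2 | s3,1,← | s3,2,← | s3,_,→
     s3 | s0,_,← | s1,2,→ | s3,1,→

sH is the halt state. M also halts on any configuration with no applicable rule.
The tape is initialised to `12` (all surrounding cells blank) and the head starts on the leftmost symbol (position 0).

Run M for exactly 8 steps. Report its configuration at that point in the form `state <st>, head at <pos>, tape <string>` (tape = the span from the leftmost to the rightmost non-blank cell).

s0 | __[1]2   read 1 → write 2, move ←, go to s1
s1 | _[_]22   read _ → write _, move ←, go to s2
s2 | [_]_22   read _ → write _, move →, go to s3
s3 | _[_]22   read _ → write 1, move →, go to s3
s3 | _1[2]2   read 2 → write 2, move →, go to s1
s1 | _12[2]   read 2 → write 1, move ←, go to s2
s2 | _1[2]1   read 2 → write 2, move ←, go to s3
s3 | _[1]21   read 1 → write _, move ←, go to s0
s0 | [_]_21
After 8 steps: state s0, head at -2, tape 21.

state s0, head at -2, tape 21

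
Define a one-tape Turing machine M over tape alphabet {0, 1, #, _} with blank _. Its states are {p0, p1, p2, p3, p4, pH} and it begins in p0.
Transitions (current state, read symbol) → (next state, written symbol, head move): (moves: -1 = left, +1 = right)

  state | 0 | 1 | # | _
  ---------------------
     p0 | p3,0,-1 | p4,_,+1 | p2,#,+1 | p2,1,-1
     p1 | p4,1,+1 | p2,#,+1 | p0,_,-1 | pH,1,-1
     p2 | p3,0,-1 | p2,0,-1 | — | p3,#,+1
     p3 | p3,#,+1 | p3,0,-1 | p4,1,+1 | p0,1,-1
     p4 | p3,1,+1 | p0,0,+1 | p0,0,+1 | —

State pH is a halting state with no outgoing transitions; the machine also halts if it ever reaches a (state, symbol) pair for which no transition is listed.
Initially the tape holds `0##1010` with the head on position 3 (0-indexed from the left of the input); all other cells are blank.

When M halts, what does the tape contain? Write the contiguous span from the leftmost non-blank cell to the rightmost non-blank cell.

p0 | 0##[1]010   read 1 → write _, move +1, go to p4
p4 | 0##_[0]10   read 0 → write 1, move +1, go to p3
p3 | 0##_1[1]0   read 1 → write 0, move -1, go to p3
p3 | 0##_[1]00   read 1 → write 0, move -1, go to p3
p3 | 0##[_]000   read _ → write 1, move -1, go to p0
p0 | 0#[#]1000   read # → write #, move +1, go to p2
p2 | 0##[1]000   read 1 → write 0, move -1, go to p2
p2 | 0#[#]0000
The non-blank tape span at halt is 0##0000.

0##0000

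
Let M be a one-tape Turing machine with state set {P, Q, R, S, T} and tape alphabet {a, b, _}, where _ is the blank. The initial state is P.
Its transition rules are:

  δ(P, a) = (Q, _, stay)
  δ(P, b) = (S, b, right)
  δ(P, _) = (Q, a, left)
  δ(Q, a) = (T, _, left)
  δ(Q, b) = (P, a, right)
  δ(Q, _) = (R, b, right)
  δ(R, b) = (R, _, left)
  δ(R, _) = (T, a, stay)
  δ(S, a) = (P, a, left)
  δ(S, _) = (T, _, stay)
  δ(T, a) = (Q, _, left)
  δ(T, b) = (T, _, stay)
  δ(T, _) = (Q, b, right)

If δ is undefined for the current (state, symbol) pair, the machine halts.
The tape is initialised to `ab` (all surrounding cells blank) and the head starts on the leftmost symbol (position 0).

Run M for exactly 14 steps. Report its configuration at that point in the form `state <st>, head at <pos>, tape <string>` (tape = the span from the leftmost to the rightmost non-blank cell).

state R, head at -1, tape bba

P | ___[a]b   read a → write _, move stay, go to Q
Q | ___[_]b   read _ → write b, move right, go to R
R | ___b[b]   read b → write _, move left, go to R
R | ___[b]_   read b → write _, move left, go to R
R | __[_]__   read _ → write a, move stay, go to T
T | __[a]__   read a → write _, move left, go to Q
Q | _[_]___   read _ → write b, move right, go to R
R | _b[_]__   read _ → write a, move stay, go to T
T | _b[a]__   read a → write _, move left, go to Q
Q | _[b]___   read b → write a, move right, go to P
P | _a[_]__   read _ → write a, move left, go to Q
Q | _[a]a__   read a → write _, move left, go to T
T | [_]_a__   read _ → write b, move right, go to Q
Q | b[_]a__   read _ → write b, move right, go to R
R | bb[a]__
After 14 steps: state R, head at -1, tape bba.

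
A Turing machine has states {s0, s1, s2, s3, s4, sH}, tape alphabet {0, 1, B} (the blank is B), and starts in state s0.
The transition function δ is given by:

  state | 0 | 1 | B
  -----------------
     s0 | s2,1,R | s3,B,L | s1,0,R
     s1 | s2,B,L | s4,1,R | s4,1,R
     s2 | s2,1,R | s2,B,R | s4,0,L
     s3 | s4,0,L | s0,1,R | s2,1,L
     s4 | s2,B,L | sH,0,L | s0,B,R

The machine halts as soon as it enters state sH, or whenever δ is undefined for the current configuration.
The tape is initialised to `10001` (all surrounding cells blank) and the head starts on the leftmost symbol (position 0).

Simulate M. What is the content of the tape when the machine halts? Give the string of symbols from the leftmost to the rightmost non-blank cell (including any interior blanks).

1B1111B00

state=s0 head=0 tape=BBB[1]0001BB   (s0,1)→(s3,B,L)
state=s3 head=-1 tape=BB[B]B0001BB   (s3,B)→(s2,1,L)
state=s2 head=-2 tape=B[B]1B0001BB   (s2,B)→(s4,0,L)
state=s4 head=-3 tape=[B]01B0001BB   (s4,B)→(s0,B,R)
state=s0 head=-2 tape=B[0]1B0001BB   (s0,0)→(s2,1,R)
state=s2 head=-1 tape=B1[1]B0001BB   (s2,1)→(s2,B,R)
state=s2 head=0 tape=B1B[B]0001BB   (s2,B)→(s4,0,L)
state=s4 head=-1 tape=B1[B]00001BB   (s4,B)→(s0,B,R)
state=s0 head=0 tape=B1B[0]0001BB   (s0,0)→(s2,1,R)
state=s2 head=1 tape=B1B1[0]001BB   (s2,0)→(s2,1,R)
state=s2 head=2 tape=B1B11[0]01BB   (s2,0)→(s2,1,R)
state=s2 head=3 tape=B1B111[0]1BB   (s2,0)→(s2,1,R)
state=s2 head=4 tape=B1B1111[1]BB   (s2,1)→(s2,B,R)
state=s2 head=5 tape=B1B1111B[B]B   (s2,B)→(s4,0,L)
state=s4 head=4 tape=B1B1111[B]0B   (s4,B)→(s0,B,R)
state=s0 head=5 tape=B1B1111B[0]B   (s0,0)→(s2,1,R)
state=s2 head=6 tape=B1B1111B1[B]   (s2,B)→(s4,0,L)
state=s4 head=5 tape=B1B1111B[1]0   (s4,1)→(sH,0,L)
state=sH head=4 tape=B1B1111[B]00
The non-blank tape span at halt is 1B1111B00.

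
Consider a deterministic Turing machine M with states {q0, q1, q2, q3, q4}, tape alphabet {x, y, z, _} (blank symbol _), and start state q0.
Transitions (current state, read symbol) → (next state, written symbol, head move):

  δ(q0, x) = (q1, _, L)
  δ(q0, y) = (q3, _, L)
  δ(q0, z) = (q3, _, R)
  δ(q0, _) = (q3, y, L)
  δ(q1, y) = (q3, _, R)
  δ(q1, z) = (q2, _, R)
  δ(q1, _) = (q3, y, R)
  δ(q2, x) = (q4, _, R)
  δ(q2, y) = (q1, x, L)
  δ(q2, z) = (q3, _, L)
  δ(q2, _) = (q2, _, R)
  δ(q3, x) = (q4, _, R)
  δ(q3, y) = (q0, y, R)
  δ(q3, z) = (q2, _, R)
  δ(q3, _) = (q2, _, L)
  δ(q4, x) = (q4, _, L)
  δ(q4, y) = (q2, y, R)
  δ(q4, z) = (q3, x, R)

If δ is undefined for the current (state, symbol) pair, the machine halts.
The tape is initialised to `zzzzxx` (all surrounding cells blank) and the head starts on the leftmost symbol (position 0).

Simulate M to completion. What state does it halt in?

q4

state=q0 head=0 tape=[z]zzzxx   (q0,z)→(q3,_,R)
state=q3 head=1 tape=_[z]zzxx   (q3,z)→(q2,_,R)
state=q2 head=2 tape=__[z]zxx   (q2,z)→(q3,_,L)
state=q3 head=1 tape=_[_]_zxx   (q3,_)→(q2,_,L)
state=q2 head=0 tape=[_]__zxx   (q2,_)→(q2,_,R)
state=q2 head=1 tape=_[_]_zxx   (q2,_)→(q2,_,R)
state=q2 head=2 tape=__[_]zxx   (q2,_)→(q2,_,R)
state=q2 head=3 tape=___[z]xx   (q2,z)→(q3,_,L)
state=q3 head=2 tape=__[_]_xx   (q3,_)→(q2,_,L)
state=q2 head=1 tape=_[_]__xx   (q2,_)→(q2,_,R)
state=q2 head=2 tape=__[_]_xx   (q2,_)→(q2,_,R)
state=q2 head=3 tape=___[_]xx   (q2,_)→(q2,_,R)
state=q2 head=4 tape=____[x]x   (q2,x)→(q4,_,R)
state=q4 head=5 tape=_____[x]   (q4,x)→(q4,_,L)
state=q4 head=4 tape=____[_]_
No transition is defined for (q4, _); M halts in state q4.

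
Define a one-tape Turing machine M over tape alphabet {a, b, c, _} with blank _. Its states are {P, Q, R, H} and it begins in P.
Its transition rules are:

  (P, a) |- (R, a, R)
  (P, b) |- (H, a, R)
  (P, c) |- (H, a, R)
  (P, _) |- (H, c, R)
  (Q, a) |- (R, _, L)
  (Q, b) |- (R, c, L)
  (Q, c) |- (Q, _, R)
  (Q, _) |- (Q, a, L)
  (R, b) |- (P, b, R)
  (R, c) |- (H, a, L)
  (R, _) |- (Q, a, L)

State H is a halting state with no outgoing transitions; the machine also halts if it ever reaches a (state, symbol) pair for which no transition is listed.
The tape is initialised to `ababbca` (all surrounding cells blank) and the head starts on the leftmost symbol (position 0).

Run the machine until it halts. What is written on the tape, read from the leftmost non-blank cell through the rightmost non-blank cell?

state=P head=0 tape=[a]babbca   (P,a)→(R,a,R)
state=R head=1 tape=a[b]abbca   (R,b)→(P,b,R)
state=P head=2 tape=ab[a]bbca   (P,a)→(R,a,R)
state=R head=3 tape=aba[b]bca   (R,b)→(P,b,R)
state=P head=4 tape=abab[b]ca   (P,b)→(H,a,R)
state=H head=5 tape=ababa[c]a
The non-blank tape span at halt is ababaca.

ababaca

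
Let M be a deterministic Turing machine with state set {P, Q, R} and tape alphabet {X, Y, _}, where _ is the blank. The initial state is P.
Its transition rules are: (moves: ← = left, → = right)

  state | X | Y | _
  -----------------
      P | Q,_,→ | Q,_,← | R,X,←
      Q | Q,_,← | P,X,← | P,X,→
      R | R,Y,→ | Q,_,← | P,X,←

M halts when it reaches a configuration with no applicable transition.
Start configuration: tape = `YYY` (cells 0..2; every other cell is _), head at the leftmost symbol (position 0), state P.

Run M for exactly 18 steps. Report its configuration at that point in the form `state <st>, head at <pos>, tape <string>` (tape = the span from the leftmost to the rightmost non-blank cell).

state P, head at -2, tape X_X_XY

state=P head=0 tape=___[Y]YY   (P,Y)→(Q,_,←)
state=Q head=-1 tape=__[_]_YY   (Q,_)→(P,X,→)
state=P head=0 tape=__X[_]YY   (P,_)→(R,X,←)
state=R head=-1 tape=__[X]XYY   (R,X)→(R,Y,→)
state=R head=0 tape=__Y[X]YY   (R,X)→(R,Y,→)
state=R head=1 tape=__YY[Y]Y   (R,Y)→(Q,_,←)
state=Q head=0 tape=__Y[Y]_Y   (Q,Y)→(P,X,←)
state=P head=-1 tape=__[Y]X_Y   (P,Y)→(Q,_,←)
state=Q head=-2 tape=_[_]_X_Y   (Q,_)→(P,X,→)
state=P head=-1 tape=_X[_]X_Y   (P,_)→(R,X,←)
state=R head=-2 tape=_[X]XX_Y   (R,X)→(R,Y,→)
state=R head=-1 tape=_Y[X]X_Y   (R,X)→(R,Y,→)
state=R head=0 tape=_YY[X]_Y   (R,X)→(R,Y,→)
state=R head=1 tape=_YYY[_]Y   (R,_)→(P,X,←)
state=P head=0 tape=_YY[Y]XY   (P,Y)→(Q,_,←)
state=Q head=-1 tape=_Y[Y]_XY   (Q,Y)→(P,X,←)
state=P head=-2 tape=_[Y]X_XY   (P,Y)→(Q,_,←)
state=Q head=-3 tape=[_]_X_XY   (Q,_)→(P,X,→)
state=P head=-2 tape=X[_]X_XY
After 18 steps: state P, head at -2, tape X_X_XY.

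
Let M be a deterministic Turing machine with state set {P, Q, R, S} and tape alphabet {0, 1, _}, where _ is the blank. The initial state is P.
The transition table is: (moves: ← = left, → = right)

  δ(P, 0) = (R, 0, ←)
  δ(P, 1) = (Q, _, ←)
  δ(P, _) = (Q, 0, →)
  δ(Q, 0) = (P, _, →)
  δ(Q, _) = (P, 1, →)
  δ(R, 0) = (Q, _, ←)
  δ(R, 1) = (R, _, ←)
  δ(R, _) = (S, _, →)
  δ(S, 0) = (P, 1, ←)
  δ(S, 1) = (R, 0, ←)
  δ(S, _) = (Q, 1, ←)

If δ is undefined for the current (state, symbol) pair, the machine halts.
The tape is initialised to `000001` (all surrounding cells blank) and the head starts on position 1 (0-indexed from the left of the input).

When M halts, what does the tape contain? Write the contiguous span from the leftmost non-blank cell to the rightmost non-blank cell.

P | _0[0]0001   read 0 → write 0, move ←, go to R
R | _[0]00001   read 0 → write _, move ←, go to Q
Q | [_]_00001   read _ → write 1, move →, go to P
P | 1[_]00001   read _ → write 0, move →, go to Q
Q | 10[0]0001   read 0 → write _, move →, go to P
P | 10_[0]001   read 0 → write 0, move ←, go to R
R | 10[_]0001   read _ → write _, move →, go to S
S | 10_[0]001   read 0 → write 1, move ←, go to P
P | 10[_]1001   read _ → write 0, move →, go to Q
Q | 100[1]001
The non-blank tape span at halt is 1001001.

1001001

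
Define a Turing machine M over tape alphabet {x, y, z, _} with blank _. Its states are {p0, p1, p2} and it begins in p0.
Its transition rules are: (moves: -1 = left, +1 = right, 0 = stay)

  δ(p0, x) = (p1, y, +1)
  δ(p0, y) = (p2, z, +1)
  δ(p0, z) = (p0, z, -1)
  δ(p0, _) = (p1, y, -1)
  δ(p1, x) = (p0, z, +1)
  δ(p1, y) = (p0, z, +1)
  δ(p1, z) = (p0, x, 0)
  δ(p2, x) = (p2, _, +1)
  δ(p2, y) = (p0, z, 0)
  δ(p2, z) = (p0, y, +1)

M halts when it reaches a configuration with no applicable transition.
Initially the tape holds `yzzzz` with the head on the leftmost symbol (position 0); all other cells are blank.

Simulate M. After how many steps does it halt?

p0 | [y]zzzz__   read y → write z, move +1, go to p2
p2 | z[z]zzz__   read z → write y, move +1, go to p0
p0 | zy[z]zz__   read z → write z, move -1, go to p0
p0 | z[y]zzz__   read y → write z, move +1, go to p2
p2 | zz[z]zz__   read z → write y, move +1, go to p0
p0 | zzy[z]z__   read z → write z, move -1, go to p0
p0 | zz[y]zz__   read y → write z, move +1, go to p2
p2 | zzz[z]z__   read z → write y, move +1, go to p0
p0 | zzzy[z]__   read z → write z, move -1, go to p0
p0 | zzz[y]z__   read y → write z, move +1, go to p2
p2 | zzzz[z]__   read z → write y, move +1, go to p0
p0 | zzzzy[_]_   read _ → write y, move -1, go to p1
p1 | zzzz[y]y_   read y → write z, move +1, go to p0
p0 | zzzzz[y]_   read y → write z, move +1, go to p2
p2 | zzzzzz[_]
M halts after 14 transitions.

14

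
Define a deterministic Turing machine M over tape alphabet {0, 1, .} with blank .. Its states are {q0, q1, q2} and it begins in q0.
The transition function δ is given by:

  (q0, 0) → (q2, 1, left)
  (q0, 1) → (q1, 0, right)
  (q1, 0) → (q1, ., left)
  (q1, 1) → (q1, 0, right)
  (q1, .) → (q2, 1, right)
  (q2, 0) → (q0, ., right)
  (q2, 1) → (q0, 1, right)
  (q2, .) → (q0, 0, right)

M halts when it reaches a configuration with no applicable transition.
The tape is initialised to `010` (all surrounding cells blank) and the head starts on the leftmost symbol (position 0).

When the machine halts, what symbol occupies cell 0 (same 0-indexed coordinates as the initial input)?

q0 | ..[0]10   read 0 → write 1, move left, go to q2
q2 | .[.]110   read . → write 0, move right, go to q0
q0 | .0[1]10   read 1 → write 0, move right, go to q1
q1 | .00[1]0   read 1 → write 0, move right, go to q1
q1 | .000[0]   read 0 → write ., move left, go to q1
q1 | .00[0].   read 0 → write ., move left, go to q1
q1 | .0[0]..   read 0 → write ., move left, go to q1
q1 | .[0]...   read 0 → write ., move left, go to q1
q1 | [.]....   read . → write 1, move right, go to q2
q2 | 1[.]...   read . → write 0, move right, go to q0
q0 | 10[.]..
Cell 0 holds . when M halts.

.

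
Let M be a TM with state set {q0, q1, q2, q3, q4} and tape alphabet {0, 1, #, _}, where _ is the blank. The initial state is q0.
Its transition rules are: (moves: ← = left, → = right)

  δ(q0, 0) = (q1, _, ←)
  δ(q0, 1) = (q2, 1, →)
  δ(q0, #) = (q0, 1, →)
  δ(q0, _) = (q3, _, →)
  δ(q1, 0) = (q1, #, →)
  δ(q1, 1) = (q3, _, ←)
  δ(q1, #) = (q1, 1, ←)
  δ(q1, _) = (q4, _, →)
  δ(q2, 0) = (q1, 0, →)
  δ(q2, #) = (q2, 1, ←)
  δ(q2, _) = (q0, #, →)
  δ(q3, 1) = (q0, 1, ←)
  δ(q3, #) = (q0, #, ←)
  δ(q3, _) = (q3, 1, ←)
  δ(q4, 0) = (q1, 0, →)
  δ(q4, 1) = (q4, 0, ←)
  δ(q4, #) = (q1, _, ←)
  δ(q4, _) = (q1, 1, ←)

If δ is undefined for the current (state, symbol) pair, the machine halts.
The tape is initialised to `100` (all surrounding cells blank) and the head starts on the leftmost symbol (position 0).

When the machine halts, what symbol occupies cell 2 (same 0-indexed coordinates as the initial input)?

_

state=q0 head=0 tape=[1]00__   (q0,1)→(q2,1,→)
state=q2 head=1 tape=1[0]0__   (q2,0)→(q1,0,→)
state=q1 head=2 tape=10[0]__   (q1,0)→(q1,#,→)
state=q1 head=3 tape=10#[_]_   (q1,_)→(q4,_,→)
state=q4 head=4 tape=10#_[_]   (q4,_)→(q1,1,←)
state=q1 head=3 tape=10#[_]1   (q1,_)→(q4,_,→)
state=q4 head=4 tape=10#_[1]   (q4,1)→(q4,0,←)
state=q4 head=3 tape=10#[_]0   (q4,_)→(q1,1,←)
state=q1 head=2 tape=10[#]10   (q1,#)→(q1,1,←)
state=q1 head=1 tape=1[0]110   (q1,0)→(q1,#,→)
state=q1 head=2 tape=1#[1]10   (q1,1)→(q3,_,←)
state=q3 head=1 tape=1[#]_10   (q3,#)→(q0,#,←)
state=q0 head=0 tape=[1]#_10   (q0,1)→(q2,1,→)
state=q2 head=1 tape=1[#]_10   (q2,#)→(q2,1,←)
state=q2 head=0 tape=[1]1_10
Cell 2 holds _ when M halts.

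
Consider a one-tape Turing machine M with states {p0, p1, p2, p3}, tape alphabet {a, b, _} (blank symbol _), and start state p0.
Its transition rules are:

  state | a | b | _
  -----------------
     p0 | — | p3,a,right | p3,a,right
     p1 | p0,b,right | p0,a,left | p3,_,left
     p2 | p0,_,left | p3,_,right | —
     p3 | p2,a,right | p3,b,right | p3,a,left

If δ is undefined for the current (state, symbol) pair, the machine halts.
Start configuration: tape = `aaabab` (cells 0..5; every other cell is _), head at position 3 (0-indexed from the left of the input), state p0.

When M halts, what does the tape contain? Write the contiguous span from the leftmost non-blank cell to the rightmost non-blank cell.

p0 | aaa[b]ab_   read b → write a, move right, go to p3
p3 | aaaa[a]b_   read a → write a, move right, go to p2
p2 | aaaaa[b]_   read b → write _, move right, go to p3
p3 | aaaaa_[_]   read _ → write a, move left, go to p3
p3 | aaaaa[_]a   read _ → write a, move left, go to p3
p3 | aaaa[a]aa   read a → write a, move right, go to p2
p2 | aaaaa[a]a   read a → write _, move left, go to p0
p0 | aaaa[a]_a
The non-blank tape span at halt is aaaaa_a.

aaaaa_a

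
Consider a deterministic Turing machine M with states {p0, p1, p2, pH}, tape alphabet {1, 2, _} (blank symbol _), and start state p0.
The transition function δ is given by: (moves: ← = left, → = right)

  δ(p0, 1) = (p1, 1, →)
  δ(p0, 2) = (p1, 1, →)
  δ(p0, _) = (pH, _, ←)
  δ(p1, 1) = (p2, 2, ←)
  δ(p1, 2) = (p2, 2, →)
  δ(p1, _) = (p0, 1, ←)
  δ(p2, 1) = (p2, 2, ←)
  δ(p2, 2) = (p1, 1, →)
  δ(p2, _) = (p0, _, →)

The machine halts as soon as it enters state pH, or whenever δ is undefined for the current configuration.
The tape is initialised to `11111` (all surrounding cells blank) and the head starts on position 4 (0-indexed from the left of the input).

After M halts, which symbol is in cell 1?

p0 | _1111[1]___   read 1 → write 1, move →, go to p1
p1 | _11111[_]__   read _ → write 1, move ←, go to p0
p0 | _1111[1]1__   read 1 → write 1, move →, go to p1
p1 | _11111[1]__   read 1 → write 2, move ←, go to p2
p2 | _1111[1]2__   read 1 → write 2, move ←, go to p2
p2 | _111[1]22__   read 1 → write 2, move ←, go to p2
p2 | _11[1]222__   read 1 → write 2, move ←, go to p2
p2 | _1[1]2222__   read 1 → write 2, move ←, go to p2
p2 | _[1]22222__   read 1 → write 2, move ←, go to p2
p2 | [_]222222__   read _ → write _, move →, go to p0
p0 | _[2]22222__   read 2 → write 1, move →, go to p1
p1 | _1[2]2222__   read 2 → write 2, move →, go to p2
p2 | _12[2]222__   read 2 → write 1, move →, go to p1
p1 | _121[2]22__   read 2 → write 2, move →, go to p2
p2 | _1212[2]2__   read 2 → write 1, move →, go to p1
p1 | _12121[2]__   read 2 → write 2, move →, go to p2
p2 | _121212[_]_   read _ → write _, move →, go to p0
p0 | _121212_[_]   read _ → write _, move ←, go to pH
pH | _121212[_]_
Cell 1 holds 2 when M halts.

2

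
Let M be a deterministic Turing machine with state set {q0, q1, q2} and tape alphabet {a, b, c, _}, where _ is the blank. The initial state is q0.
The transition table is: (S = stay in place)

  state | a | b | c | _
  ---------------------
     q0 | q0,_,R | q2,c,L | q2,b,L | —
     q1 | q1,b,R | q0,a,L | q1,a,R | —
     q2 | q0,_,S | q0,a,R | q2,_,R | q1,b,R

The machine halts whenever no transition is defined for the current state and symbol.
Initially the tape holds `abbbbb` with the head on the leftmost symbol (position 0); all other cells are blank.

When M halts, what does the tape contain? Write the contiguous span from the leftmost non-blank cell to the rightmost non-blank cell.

q0 | [a]bbbbb_   read a → write _, move R, go to q0
q0 | _[b]bbbb_   read b → write c, move L, go to q2
q2 | [_]cbbbb_   read _ → write b, move R, go to q1
q1 | b[c]bbbb_   read c → write a, move R, go to q1
q1 | ba[b]bbb_   read b → write a, move L, go to q0
q0 | b[a]abbb_   read a → write _, move R, go to q0
q0 | b_[a]bbb_   read a → write _, move R, go to q0
q0 | b__[b]bb_   read b → write c, move L, go to q2
q2 | b_[_]cbb_   read _ → write b, move R, go to q1
q1 | b_b[c]bb_   read c → write a, move R, go to q1
q1 | b_ba[b]b_   read b → write a, move L, go to q0
q0 | b_b[a]ab_   read a → write _, move R, go to q0
q0 | b_b_[a]b_   read a → write _, move R, go to q0
q0 | b_b__[b]_   read b → write c, move L, go to q2
q2 | b_b_[_]c_   read _ → write b, move R, go to q1
q1 | b_b_b[c]_   read c → write a, move R, go to q1
q1 | b_b_ba[_]
The non-blank tape span at halt is b_b_ba.

b_b_ba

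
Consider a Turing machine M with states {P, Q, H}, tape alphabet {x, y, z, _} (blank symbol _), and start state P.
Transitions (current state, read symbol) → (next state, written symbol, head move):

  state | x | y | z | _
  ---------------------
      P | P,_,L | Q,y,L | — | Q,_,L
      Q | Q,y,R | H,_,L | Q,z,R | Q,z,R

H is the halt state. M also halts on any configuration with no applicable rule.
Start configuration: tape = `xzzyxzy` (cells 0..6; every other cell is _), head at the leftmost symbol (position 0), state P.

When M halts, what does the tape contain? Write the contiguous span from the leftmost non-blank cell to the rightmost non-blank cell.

zzzzz_xzy

P | __[x]zzyxzy   read x → write _, move L, go to P
P | _[_]_zzyxzy   read _ → write _, move L, go to Q
Q | [_]__zzyxzy   read _ → write z, move R, go to Q
Q | z[_]_zzyxzy   read _ → write z, move R, go to Q
Q | zz[_]zzyxzy   read _ → write z, move R, go to Q
Q | zzz[z]zyxzy   read z → write z, move R, go to Q
Q | zzzz[z]yxzy   read z → write z, move R, go to Q
Q | zzzzz[y]xzy   read y → write _, move L, go to H
H | zzzz[z]_xzy
The non-blank tape span at halt is zzzzz_xzy.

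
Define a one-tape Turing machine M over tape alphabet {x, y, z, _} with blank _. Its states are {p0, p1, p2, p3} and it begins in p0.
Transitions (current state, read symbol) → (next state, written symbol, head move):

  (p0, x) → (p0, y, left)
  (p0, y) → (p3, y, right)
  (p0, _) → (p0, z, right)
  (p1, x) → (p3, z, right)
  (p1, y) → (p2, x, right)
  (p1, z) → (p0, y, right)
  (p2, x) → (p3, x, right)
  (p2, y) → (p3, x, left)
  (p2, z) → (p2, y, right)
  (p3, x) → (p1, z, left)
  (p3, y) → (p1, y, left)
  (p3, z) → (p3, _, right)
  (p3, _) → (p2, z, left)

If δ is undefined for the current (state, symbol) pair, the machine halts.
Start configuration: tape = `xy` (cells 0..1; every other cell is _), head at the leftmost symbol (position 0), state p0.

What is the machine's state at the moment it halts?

state=p0 head=0 tape=_[x]y   (p0,x)→(p0,y,left)
state=p0 head=-1 tape=[_]yy   (p0,_)→(p0,z,right)
state=p0 head=0 tape=z[y]y   (p0,y)→(p3,y,right)
state=p3 head=1 tape=zy[y]   (p3,y)→(p1,y,left)
state=p1 head=0 tape=z[y]y   (p1,y)→(p2,x,right)
state=p2 head=1 tape=zx[y]   (p2,y)→(p3,x,left)
state=p3 head=0 tape=z[x]x   (p3,x)→(p1,z,left)
state=p1 head=-1 tape=[z]zx   (p1,z)→(p0,y,right)
state=p0 head=0 tape=y[z]x
No transition is defined for (p0, z); M halts in state p0.

p0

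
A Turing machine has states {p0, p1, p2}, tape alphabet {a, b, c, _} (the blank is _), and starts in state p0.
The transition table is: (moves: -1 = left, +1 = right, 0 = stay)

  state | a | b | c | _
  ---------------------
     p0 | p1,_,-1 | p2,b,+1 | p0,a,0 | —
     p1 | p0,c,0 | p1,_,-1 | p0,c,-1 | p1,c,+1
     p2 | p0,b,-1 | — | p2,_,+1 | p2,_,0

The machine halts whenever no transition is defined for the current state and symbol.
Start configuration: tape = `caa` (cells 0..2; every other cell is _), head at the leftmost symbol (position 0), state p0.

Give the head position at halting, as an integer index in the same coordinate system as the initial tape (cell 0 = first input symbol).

-3

state=p0 head=0 tape=___[c]aa   (p0,c)→(p0,a,0)
state=p0 head=0 tape=___[a]aa   (p0,a)→(p1,_,-1)
state=p1 head=-1 tape=__[_]_aa   (p1,_)→(p1,c,+1)
state=p1 head=0 tape=__c[_]aa   (p1,_)→(p1,c,+1)
state=p1 head=1 tape=__cc[a]a   (p1,a)→(p0,c,0)
state=p0 head=1 tape=__cc[c]a   (p0,c)→(p0,a,0)
state=p0 head=1 tape=__cc[a]a   (p0,a)→(p1,_,-1)
state=p1 head=0 tape=__c[c]_a   (p1,c)→(p0,c,-1)
state=p0 head=-1 tape=__[c]c_a   (p0,c)→(p0,a,0)
state=p0 head=-1 tape=__[a]c_a   (p0,a)→(p1,_,-1)
state=p1 head=-2 tape=_[_]_c_a   (p1,_)→(p1,c,+1)
state=p1 head=-1 tape=_c[_]c_a   (p1,_)→(p1,c,+1)
state=p1 head=0 tape=_cc[c]_a   (p1,c)→(p0,c,-1)
state=p0 head=-1 tape=_c[c]c_a   (p0,c)→(p0,a,0)
state=p0 head=-1 tape=_c[a]c_a   (p0,a)→(p1,_,-1)
state=p1 head=-2 tape=_[c]_c_a   (p1,c)→(p0,c,-1)
state=p0 head=-3 tape=[_]c_c_a
At halt the head is at cell -3.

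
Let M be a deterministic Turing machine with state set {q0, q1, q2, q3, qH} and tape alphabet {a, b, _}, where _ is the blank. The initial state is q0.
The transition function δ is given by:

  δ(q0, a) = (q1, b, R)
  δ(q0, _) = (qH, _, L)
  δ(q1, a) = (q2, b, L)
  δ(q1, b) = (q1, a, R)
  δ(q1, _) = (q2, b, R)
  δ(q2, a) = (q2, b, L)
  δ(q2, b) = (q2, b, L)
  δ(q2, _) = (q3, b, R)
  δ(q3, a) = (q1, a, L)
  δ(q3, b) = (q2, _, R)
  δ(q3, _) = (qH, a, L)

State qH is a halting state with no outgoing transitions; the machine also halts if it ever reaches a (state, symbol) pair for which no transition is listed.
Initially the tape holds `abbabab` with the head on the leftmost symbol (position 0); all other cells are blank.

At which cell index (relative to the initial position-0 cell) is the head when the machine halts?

7

q0 | _[a]bbabab__   read a → write b, move R, go to q1
q1 | _b[b]babab__   read b → write a, move R, go to q1
q1 | _ba[b]abab__   read b → write a, move R, go to q1
q1 | _baa[a]bab__   read a → write b, move L, go to q2
q2 | _ba[a]bbab__   read a → write b, move L, go to q2
q2 | _b[a]bbbab__   read a → write b, move L, go to q2
q2 | _[b]bbbbab__   read b → write b, move L, go to q2
q2 | [_]bbbbbab__   read _ → write b, move R, go to q3
q3 | b[b]bbbbab__   read b → write _, move R, go to q2
q2 | b_[b]bbbab__   read b → write b, move L, go to q2
q2 | b[_]bbbbab__   read _ → write b, move R, go to q3
q3 | bb[b]bbbab__   read b → write _, move R, go to q2
q2 | bb_[b]bbab__   read b → write b, move L, go to q2
q2 | bb[_]bbbab__   read _ → write b, move R, go to q3
q3 | bbb[b]bbab__   read b → write _, move R, go to q2
q2 | bbb_[b]bab__   read b → write b, move L, go to q2
q2 | bbb[_]bbab__   read _ → write b, move R, go to q3
q3 | bbbb[b]bab__   read b → write _, move R, go to q2
q2 | bbbb_[b]ab__   read b → write b, move L, go to q2
q2 | bbbb[_]bab__   read _ → write b, move R, go to q3
q3 | bbbbb[b]ab__   read b → write _, move R, go to q2
q2 | bbbbb_[a]b__   read a → write b, move L, go to q2
q2 | bbbbb[_]bb__   read _ → write b, move R, go to q3
q3 | bbbbbb[b]b__   read b → write _, move R, go to q2
q2 | bbbbbb_[b]__   read b → write b, move L, go to q2
q2 | bbbbbb[_]b__   read _ → write b, move R, go to q3
q3 | bbbbbbb[b]__   read b → write _, move R, go to q2
q2 | bbbbbbb_[_]_   read _ → write b, move R, go to q3
q3 | bbbbbbb_b[_]   read _ → write a, move L, go to qH
qH | bbbbbbb_[b]a
At halt the head is at cell 7.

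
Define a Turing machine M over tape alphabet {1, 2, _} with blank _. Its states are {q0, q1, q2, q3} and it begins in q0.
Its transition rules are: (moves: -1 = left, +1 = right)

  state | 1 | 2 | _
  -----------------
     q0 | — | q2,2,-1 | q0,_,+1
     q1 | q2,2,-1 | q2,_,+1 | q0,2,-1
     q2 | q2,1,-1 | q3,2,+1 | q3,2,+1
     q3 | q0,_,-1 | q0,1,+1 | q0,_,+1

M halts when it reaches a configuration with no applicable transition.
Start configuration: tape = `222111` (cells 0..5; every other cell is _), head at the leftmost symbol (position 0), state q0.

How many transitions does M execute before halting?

33

q0 | ___[2]22111   read 2 → write 2, move -1, go to q2
q2 | __[_]222111   read _ → write 2, move +1, go to q3
q3 | __2[2]22111   read 2 → write 1, move +1, go to q0
q0 | __21[2]2111   read 2 → write 2, move -1, go to q2
q2 | __2[1]22111   read 1 → write 1, move -1, go to q2
q2 | __[2]122111   read 2 → write 2, move +1, go to q3
q3 | __2[1]22111   read 1 → write _, move -1, go to q0
q0 | __[2]_22111   read 2 → write 2, move -1, go to q2
q2 | _[_]2_22111   read _ → write 2, move +1, go to q3
q3 | _2[2]_22111   read 2 → write 1, move +1, go to q0
q0 | _21[_]22111   read _ → write _, move +1, go to q0
q0 | _21_[2]2111   read 2 → write 2, move -1, go to q2
q2 | _21[_]22111   read _ → write 2, move +1, go to q3
q3 | _212[2]2111   read 2 → write 1, move +1, go to q0
q0 | _2121[2]111   read 2 → write 2, move -1, go to q2
q2 | _212[1]2111   read 1 → write 1, move -1, go to q2
q2 | _21[2]12111   read 2 → write 2, move +1, go to q3
q3 | _212[1]2111   read 1 → write _, move -1, go to q0
q0 | _21[2]_2111   read 2 → write 2, move -1, go to q2
q2 | _2[1]2_2111   read 1 → write 1, move -1, go to q2
q2 | _[2]12_2111   read 2 → write 2, move +1, go to q3
q3 | _2[1]2_2111   read 1 → write _, move -1, go to q0
q0 | _[2]_2_2111   read 2 → write 2, move -1, go to q2
q2 | [_]2_2_2111   read _ → write 2, move +1, go to q3
q3 | 2[2]_2_2111   read 2 → write 1, move +1, go to q0
q0 | 21[_]2_2111   read _ → write _, move +1, go to q0
q0 | 21_[2]_2111   read 2 → write 2, move -1, go to q2
q2 | 21[_]2_2111   read _ → write 2, move +1, go to q3
q3 | 212[2]_2111   read 2 → write 1, move +1, go to q0
q0 | 2121[_]2111   read _ → write _, move +1, go to q0
q0 | 2121_[2]111   read 2 → write 2, move -1, go to q2
q2 | 2121[_]2111   read _ → write 2, move +1, go to q3
q3 | 21212[2]111   read 2 → write 1, move +1, go to q0
q0 | 212121[1]11
M halts after 33 transitions.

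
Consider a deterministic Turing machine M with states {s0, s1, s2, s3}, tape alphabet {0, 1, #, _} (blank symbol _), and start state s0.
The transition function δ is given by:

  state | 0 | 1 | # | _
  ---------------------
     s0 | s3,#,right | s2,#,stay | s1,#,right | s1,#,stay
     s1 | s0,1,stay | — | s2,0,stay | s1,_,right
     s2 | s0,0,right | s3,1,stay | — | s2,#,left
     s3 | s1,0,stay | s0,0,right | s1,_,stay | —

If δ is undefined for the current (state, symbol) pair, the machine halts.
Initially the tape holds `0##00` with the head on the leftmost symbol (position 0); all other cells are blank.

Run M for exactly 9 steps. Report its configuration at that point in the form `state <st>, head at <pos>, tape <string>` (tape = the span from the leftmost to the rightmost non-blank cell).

state=s0 head=0 tape=[0]##00   (s0,0)→(s3,#,right)
state=s3 head=1 tape=#[#]#00   (s3,#)→(s1,_,stay)
state=s1 head=1 tape=#[_]#00   (s1,_)→(s1,_,right)
state=s1 head=2 tape=#_[#]00   (s1,#)→(s2,0,stay)
state=s2 head=2 tape=#_[0]00   (s2,0)→(s0,0,right)
state=s0 head=3 tape=#_0[0]0   (s0,0)→(s3,#,right)
state=s3 head=4 tape=#_0#[0]   (s3,0)→(s1,0,stay)
state=s1 head=4 tape=#_0#[0]   (s1,0)→(s0,1,stay)
state=s0 head=4 tape=#_0#[1]   (s0,1)→(s2,#,stay)
state=s2 head=4 tape=#_0#[#]
After 9 steps: state s2, head at 4, tape #_0##.

state s2, head at 4, tape #_0##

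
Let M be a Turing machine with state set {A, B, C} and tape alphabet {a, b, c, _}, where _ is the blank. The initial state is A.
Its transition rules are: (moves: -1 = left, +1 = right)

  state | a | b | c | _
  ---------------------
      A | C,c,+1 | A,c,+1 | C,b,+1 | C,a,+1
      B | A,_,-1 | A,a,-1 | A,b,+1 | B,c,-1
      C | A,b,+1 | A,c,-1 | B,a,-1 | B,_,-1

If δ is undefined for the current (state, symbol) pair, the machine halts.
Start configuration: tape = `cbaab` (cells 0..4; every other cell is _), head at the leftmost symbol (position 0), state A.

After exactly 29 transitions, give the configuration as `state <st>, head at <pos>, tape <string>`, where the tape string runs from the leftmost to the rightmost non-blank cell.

A | [c]baab__   read c → write b, move +1, go to C
C | b[b]aab__   read b → write c, move -1, go to A
A | [b]caab__   read b → write c, move +1, go to A
A | c[c]aab__   read c → write b, move +1, go to C
C | cb[a]ab__   read a → write b, move +1, go to A
A | cbb[a]b__   read a → write c, move +1, go to C
C | cbbc[b]__   read b → write c, move -1, go to A
A | cbb[c]c__   read c → write b, move +1, go to C
C | cbbb[c]__   read c → write a, move -1, go to B
B | cbb[b]a__   read b → write a, move -1, go to A
A | cb[b]aa__   read b → write c, move +1, go to A
A | cbc[a]a__   read a → write c, move +1, go to C
C | cbcc[a]__   read a → write b, move +1, go to A
A | cbccb[_]_   read _ → write a, move +1, go to C
C | cbccba[_]   read _ → write _, move -1, go to B
B | cbccb[a]_   read a → write _, move -1, go to A
A | cbcc[b]__   read b → write c, move +1, go to A
A | cbccc[_]_   read _ → write a, move +1, go to C
C | cbccca[_]   read _ → write _, move -1, go to B
B | cbccc[a]_   read a → write _, move -1, go to A
A | cbcc[c]__   read c → write b, move +1, go to C
C | cbccb[_]_   read _ → write _, move -1, go to B
B | cbcc[b]__   read b → write a, move -1, go to A
A | cbc[c]a__   read c → write b, move +1, go to C
C | cbcb[a]__   read a → write b, move +1, go to A
A | cbcbb[_]_   read _ → write a, move +1, go to C
C | cbcbba[_]   read _ → write _, move -1, go to B
B | cbcbb[a]_   read a → write _, move -1, go to A
A | cbcb[b]__   read b → write c, move +1, go to A
A | cbcbc[_]_
After 29 steps: state A, head at 5, tape cbcbc.

state A, head at 5, tape cbcbc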